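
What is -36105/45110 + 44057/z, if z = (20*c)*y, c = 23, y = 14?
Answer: 175489507/29050840 ≈ 6.0408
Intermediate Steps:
z = 6440 (z = (20*23)*14 = 460*14 = 6440)
-36105/45110 + 44057/z = -36105/45110 + 44057/6440 = -36105*1/45110 + 44057*(1/6440) = -7221/9022 + 44057/6440 = 175489507/29050840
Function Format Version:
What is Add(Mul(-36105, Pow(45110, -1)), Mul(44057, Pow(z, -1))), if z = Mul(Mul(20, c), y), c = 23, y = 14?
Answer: Rational(175489507, 29050840) ≈ 6.0408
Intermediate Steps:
z = 6440 (z = Mul(Mul(20, 23), 14) = Mul(460, 14) = 6440)
Add(Mul(-36105, Pow(45110, -1)), Mul(44057, Pow(z, -1))) = Add(Mul(-36105, Pow(45110, -1)), Mul(44057, Pow(6440, -1))) = Add(Mul(-36105, Rational(1, 45110)), Mul(44057, Rational(1, 6440))) = Add(Rational(-7221, 9022), Rational(44057, 6440)) = Rational(175489507, 29050840)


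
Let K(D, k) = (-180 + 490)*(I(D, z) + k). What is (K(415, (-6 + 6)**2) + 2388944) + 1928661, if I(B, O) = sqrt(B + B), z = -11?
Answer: 4317605 + 310*sqrt(830) ≈ 4.3265e+6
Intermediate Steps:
I(B, O) = sqrt(2)*sqrt(B) (I(B, O) = sqrt(2*B) = sqrt(2)*sqrt(B))
K(D, k) = 310*k + 310*sqrt(2)*sqrt(D) (K(D, k) = (-180 + 490)*(sqrt(2)*sqrt(D) + k) = 310*(k + sqrt(2)*sqrt(D)) = 310*k + 310*sqrt(2)*sqrt(D))
(K(415, (-6 + 6)**2) + 2388944) + 1928661 = ((310*(-6 + 6)**2 + 310*sqrt(2)*sqrt(415)) + 2388944) + 1928661 = ((310*0**2 + 310*sqrt(830)) + 2388944) + 1928661 = ((310*0 + 310*sqrt(830)) + 2388944) + 1928661 = ((0 + 310*sqrt(830)) + 2388944) + 1928661 = (310*sqrt(830) + 2388944) + 1928661 = (2388944 + 310*sqrt(830)) + 1928661 = 4317605 + 310*sqrt(830)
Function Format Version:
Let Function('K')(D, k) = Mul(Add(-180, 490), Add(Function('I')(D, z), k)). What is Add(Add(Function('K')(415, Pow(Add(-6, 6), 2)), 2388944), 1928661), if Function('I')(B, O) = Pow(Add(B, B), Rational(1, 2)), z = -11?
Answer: Add(4317605, Mul(310, Pow(830, Rational(1, 2)))) ≈ 4.3265e+6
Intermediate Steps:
Function('I')(B, O) = Mul(Pow(2, Rational(1, 2)), Pow(B, Rational(1, 2))) (Function('I')(B, O) = Pow(Mul(2, B), Rational(1, 2)) = Mul(Pow(2, Rational(1, 2)), Pow(B, Rational(1, 2))))
Function('K')(D, k) = Add(Mul(310, k), Mul(310, Pow(2, Rational(1, 2)), Pow(D, Rational(1, 2)))) (Function('K')(D, k) = Mul(Add(-180, 490), Add(Mul(Pow(2, Rational(1, 2)), Pow(D, Rational(1, 2))), k)) = Mul(310, Add(k, Mul(Pow(2, Rational(1, 2)), Pow(D, Rational(1, 2))))) = Add(Mul(310, k), Mul(310, Pow(2, Rational(1, 2)), Pow(D, Rational(1, 2)))))
Add(Add(Function('K')(415, Pow(Add(-6, 6), 2)), 2388944), 1928661) = Add(Add(Add(Mul(310, Pow(Add(-6, 6), 2)), Mul(310, Pow(2, Rational(1, 2)), Pow(415, Rational(1, 2)))), 2388944), 1928661) = Add(Add(Add(Mul(310, Pow(0, 2)), Mul(310, Pow(830, Rational(1, 2)))), 2388944), 1928661) = Add(Add(Add(Mul(310, 0), Mul(310, Pow(830, Rational(1, 2)))), 2388944), 1928661) = Add(Add(Add(0, Mul(310, Pow(830, Rational(1, 2)))), 2388944), 1928661) = Add(Add(Mul(310, Pow(830, Rational(1, 2))), 2388944), 1928661) = Add(Add(2388944, Mul(310, Pow(830, Rational(1, 2)))), 1928661) = Add(4317605, Mul(310, Pow(830, Rational(1, 2))))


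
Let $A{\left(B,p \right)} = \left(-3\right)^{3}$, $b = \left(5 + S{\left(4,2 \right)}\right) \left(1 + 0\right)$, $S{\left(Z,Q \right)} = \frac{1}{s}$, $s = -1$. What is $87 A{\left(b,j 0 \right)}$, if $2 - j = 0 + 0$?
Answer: $-2349$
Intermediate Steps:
$S{\left(Z,Q \right)} = -1$ ($S{\left(Z,Q \right)} = \frac{1}{-1} = -1$)
$j = 2$ ($j = 2 - \left(0 + 0\right) = 2 - 0 = 2 + 0 = 2$)
$b = 4$ ($b = \left(5 - 1\right) \left(1 + 0\right) = 4 \cdot 1 = 4$)
$A{\left(B,p \right)} = -27$
$87 A{\left(b,j 0 \right)} = 87 \left(-27\right) = -2349$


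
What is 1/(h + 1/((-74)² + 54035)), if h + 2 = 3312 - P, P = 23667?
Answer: -59511/1211465426 ≈ -4.9123e-5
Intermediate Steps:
h = -20357 (h = -2 + (3312 - 1*23667) = -2 + (3312 - 23667) = -2 - 20355 = -20357)
1/(h + 1/((-74)² + 54035)) = 1/(-20357 + 1/((-74)² + 54035)) = 1/(-20357 + 1/(5476 + 54035)) = 1/(-20357 + 1/59511) = 1/(-1211465426/59511) = -59511/1211465426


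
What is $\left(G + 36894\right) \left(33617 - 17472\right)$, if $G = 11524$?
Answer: $781708610$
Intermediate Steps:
$\left(G + 36894\right) \left(33617 - 17472\right) = \left(11524 + 36894\right) \left(33617 - 17472\right) = 48418 \cdot 16145 = 781708610$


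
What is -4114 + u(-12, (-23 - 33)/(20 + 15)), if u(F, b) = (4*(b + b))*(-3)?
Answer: -20378/5 ≈ -4075.6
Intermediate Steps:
u(F, b) = -24*b (u(F, b) = (4*(2*b))*(-3) = (8*b)*(-3) = -24*b)
-4114 + u(-12, (-23 - 33)/(20 + 15)) = -4114 - 24*(-23 - 33)/(20 + 15) = -4114 - (-1344)/35 = -4114 - 24*(-8/5) = -4114 + 192/5 = -20378/5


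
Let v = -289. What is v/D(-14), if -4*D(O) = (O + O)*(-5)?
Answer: 289/35 ≈ 8.2571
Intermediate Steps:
D(O) = 5*O/2 (D(O) = -(O + O)*(-5)/4 = -2*O*(-5)/4 = -(-5)*O/2 = 5*O/2)
v/D(-14) = -289/((5/2)*(-14)) = -289/(-35) = -289*(-1/35) = 289/35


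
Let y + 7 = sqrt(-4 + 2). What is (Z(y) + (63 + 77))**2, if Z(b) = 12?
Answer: 23104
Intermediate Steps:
y = -7 + I*sqrt(2) (y = -7 + sqrt(-4 + 2) = -7 + sqrt(-2) = -7 + I*sqrt(2) ≈ -7.0 + 1.4142*I)
(Z(y) + (63 + 77))**2 = (12 + (63 + 77))**2 = (12 + 140)**2 = 152**2 = 23104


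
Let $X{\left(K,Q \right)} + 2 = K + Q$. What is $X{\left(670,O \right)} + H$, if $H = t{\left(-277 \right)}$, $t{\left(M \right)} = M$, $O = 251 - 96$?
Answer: $546$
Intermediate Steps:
$O = 155$
$X{\left(K,Q \right)} = -2 + K + Q$ ($X{\left(K,Q \right)} = -2 + \left(K + Q\right) = -2 + K + Q$)
$H = -277$
$X{\left(670,O \right)} + H = \left(-2 + 670 + 155\right) - 277 = 823 - 277 = 546$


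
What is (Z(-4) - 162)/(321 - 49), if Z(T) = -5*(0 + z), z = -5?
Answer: -137/272 ≈ -0.50368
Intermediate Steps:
Z(T) = 25 (Z(T) = -5*(0 - 5) = -5*(-5) = 25)
(Z(-4) - 162)/(321 - 49) = (25 - 162)/(321 - 49) = -137/272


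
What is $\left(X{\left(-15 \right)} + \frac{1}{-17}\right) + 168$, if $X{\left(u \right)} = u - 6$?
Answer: $\frac{2498}{17} \approx 146.94$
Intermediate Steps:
$X{\left(u \right)} = -6 + u$ ($X{\left(u \right)} = u - 6 = -6 + u$)
$\left(X{\left(-15 \right)} + \frac{1}{-17}\right) + 168 = \left(\left(-6 - 15\right) + \frac{1}{-17}\right) + 168 = \left(-21 - \frac{1}{17}\right) + 168 = - \frac{358}{17} + 168 = \frac{2498}{17}$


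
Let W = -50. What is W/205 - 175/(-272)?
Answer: 4455/11152 ≈ 0.39948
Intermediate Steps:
W/205 - 175/(-272) = -50/205 - 175/(-272) = -50*1/205 - 175*(-1/272) = -10/41 + 175/272 = 4455/11152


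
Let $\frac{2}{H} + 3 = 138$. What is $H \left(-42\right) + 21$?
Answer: $\frac{917}{45} \approx 20.378$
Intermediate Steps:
$H = \frac{2}{135}$ ($H = \frac{2}{-3 + 138} = \frac{2}{135} \approx 0.014815$)
$H \left(-42\right) + 21 = \frac{2}{135} \left(-42\right) + 21 = - \frac{28}{45} + 21 = \frac{917}{45}$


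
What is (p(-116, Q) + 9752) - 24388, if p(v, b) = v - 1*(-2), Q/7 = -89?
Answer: -14750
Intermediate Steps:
Q = -623 (Q = 7*(-89) = -623)
p(v, b) = 2 + v (p(v, b) = v + 2 = 2 + v)
(p(-116, Q) + 9752) - 24388 = ((2 - 116) + 9752) - 24388 = (-114 + 9752) - 24388 = 9638 - 24388 = -14750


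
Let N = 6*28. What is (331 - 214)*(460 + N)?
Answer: 73476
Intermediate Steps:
N = 168
(331 - 214)*(460 + N) = (331 - 214)*(460 + 168) = 117*628 = 73476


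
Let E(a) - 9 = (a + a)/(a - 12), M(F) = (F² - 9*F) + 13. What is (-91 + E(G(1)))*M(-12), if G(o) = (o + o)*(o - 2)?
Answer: -151580/7 ≈ -21654.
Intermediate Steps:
G(o) = 2*o*(-2 + o) (G(o) = (2*o)*(-2 + o) = 2*o*(-2 + o))
M(F) = 13 + F² - 9*F
E(a) = 9 + 2*a/(-12 + a) (E(a) = 9 + (a + a)/(a - 12) = 9 + (2*a)/(-12 + a) = 9 + 2*a/(-12 + a))
(-91 + E(G(1)))*M(-12) = (-91 + (-108 + 11*(2*1*(-2 + 1)))/(-12 + 2*1*(-2 + 1)))*(13 + (-12)² - 9*(-12)) = (-91 + (-108 + 11*(2*1*(-1)))/(-12 + 2*1*(-1)))*(13 + 144 + 108) = (-91 + (-108 + 11*(-2))/(-12 - 2))*265 = (-91 + (-108 - 22)/(-14))*265 = (-91 - 1/14*(-130))*265 = (-91 + 65/7)*265 = -572/7*265 = -151580/7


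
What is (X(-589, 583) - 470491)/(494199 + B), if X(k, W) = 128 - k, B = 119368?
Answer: -469774/613567 ≈ -0.76564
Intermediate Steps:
(X(-589, 583) - 470491)/(494199 + B) = ((128 - 1*(-589)) - 470491)/(494199 + 119368) = ((128 + 589) - 470491)/613567 = (717 - 470491)*(1/613567) = -469774*1/613567 = -469774/613567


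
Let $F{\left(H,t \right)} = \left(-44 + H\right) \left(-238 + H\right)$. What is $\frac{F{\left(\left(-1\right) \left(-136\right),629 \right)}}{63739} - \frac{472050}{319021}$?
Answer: $- \frac{33081688014}{20334079519} \approx -1.6269$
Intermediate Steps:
$F{\left(H,t \right)} = \left(-238 + H\right) \left(-44 + H\right)$
$\frac{F{\left(\left(-1\right) \left(-136\right),629 \right)}}{63739} - \frac{472050}{319021} = \frac{10472 + \left(\left(-1\right) \left(-136\right)\right)^{2} - 282 \left(\left(-1\right) \left(-136\right)\right)}{63739} - \frac{472050}{319021} = \left(10472 + 136^{2} - 38352\right) \frac{1}{63739} - \frac{472050}{319021} = \left(10472 + 18496 - 38352\right) \frac{1}{63739} - \frac{472050}{319021} = \left(-9384\right) \frac{1}{63739} - \frac{472050}{319021} = - \frac{9384}{63739} - \frac{472050}{319021} = - \frac{33081688014}{20334079519}$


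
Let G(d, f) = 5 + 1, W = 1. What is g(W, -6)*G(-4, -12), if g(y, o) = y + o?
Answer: -30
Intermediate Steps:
G(d, f) = 6
g(y, o) = o + y
g(W, -6)*G(-4, -12) = (-6 + 1)*6 = -5*6 = -30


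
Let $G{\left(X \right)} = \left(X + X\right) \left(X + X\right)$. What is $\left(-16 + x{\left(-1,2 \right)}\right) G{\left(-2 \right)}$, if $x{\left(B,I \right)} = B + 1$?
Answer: $-256$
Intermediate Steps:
$G{\left(X \right)} = 4 X^{2}$ ($G{\left(X \right)} = 2 X 2 X = 4 X^{2}$)
$x{\left(B,I \right)} = 1 + B$
$\left(-16 + x{\left(-1,2 \right)}\right) G{\left(-2 \right)} = \left(-16 + \left(1 - 1\right)\right) 4 \left(-2\right)^{2} = \left(-16 + 0\right) 4 \cdot 4 = \left(-16\right) 16 = -256$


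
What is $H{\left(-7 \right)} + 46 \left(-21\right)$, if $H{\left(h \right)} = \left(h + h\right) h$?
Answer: $-868$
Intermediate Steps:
$H{\left(h \right)} = 2 h^{2}$ ($H{\left(h \right)} = 2 h h = 2 h^{2}$)
$H{\left(-7 \right)} + 46 \left(-21\right) = 2 \left(-7\right)^{2} + 46 \left(-21\right) = 2 \cdot 49 - 966 = 98 - 966 = -868$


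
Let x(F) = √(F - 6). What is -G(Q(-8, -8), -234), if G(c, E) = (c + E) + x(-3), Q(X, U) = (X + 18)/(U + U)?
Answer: 1877/8 - 3*I ≈ 234.63 - 3.0*I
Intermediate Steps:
x(F) = √(-6 + F)
Q(X, U) = (18 + X)/(2*U) (Q(X, U) = (18 + X)/((2*U)) = (18 + X)*(1/(2*U)) = (18 + X)/(2*U))
G(c, E) = E + c + 3*I (G(c, E) = (c + E) + √(-6 - 3) = (E + c) + √(-9) = (E + c) + 3*I = E + c + 3*I)
-G(Q(-8, -8), -234) = -(-234 + (½)*(18 - 8)/(-8) + 3*I) = -(-234 + (½)*(-⅛)*10 + 3*I) = -(-234 - 5/8 + 3*I) = -(-1877/8 + 3*I) = 1877/8 - 3*I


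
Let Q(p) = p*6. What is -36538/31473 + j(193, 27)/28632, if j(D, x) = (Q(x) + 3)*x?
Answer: -301981267/300378312 ≈ -1.0053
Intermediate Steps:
Q(p) = 6*p
j(D, x) = x*(3 + 6*x) (j(D, x) = (6*x + 3)*x = (3 + 6*x)*x = x*(3 + 6*x))
-36538/31473 + j(193, 27)/28632 = -36538/31473 + (3*27*(1 + 2*27))/28632 = -36538*1/31473 + (3*27*(1 + 54))*(1/28632) = -36538/31473 + (3*27*55)*(1/28632) = -36538/31473 + 4455*(1/28632) = -36538/31473 + 1485/9544 = -301981267/300378312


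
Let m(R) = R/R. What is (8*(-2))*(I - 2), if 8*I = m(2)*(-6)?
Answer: 44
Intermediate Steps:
m(R) = 1
I = -¾ (I = (1*(-6))/8 = (⅛)*(-6) = -¾ ≈ -0.75000)
(8*(-2))*(I - 2) = (8*(-2))*(-¾ - 2) = -16*(-11/4) = 44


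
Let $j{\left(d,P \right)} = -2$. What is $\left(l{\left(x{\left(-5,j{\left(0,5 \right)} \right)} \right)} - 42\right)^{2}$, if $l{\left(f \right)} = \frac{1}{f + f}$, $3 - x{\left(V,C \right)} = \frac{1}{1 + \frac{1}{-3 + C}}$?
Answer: $\frac{85264}{49} \approx 1740.1$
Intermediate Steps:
$x{\left(V,C \right)} = 3 - \frac{1}{1 + \frac{1}{-3 + C}}$
$l{\left(f \right)} = \frac{1}{2 f}$
$\left(l{\left(x{\left(-5,j{\left(0,5 \right)} \right)} \right)} - 42\right)^{2} = \left(\frac{1}{2 \frac{-3 + 2 \left(-2\right)}{-2 - 2}} - 42\right)^{2} = \left(\frac{1}{2 \frac{-3 - 4}{-4}} - 42\right)^{2} = \left(\frac{1}{2 \left(\left(- \frac{1}{4}\right) \left(-7\right)\right)} - 42\right)^{2} = \left(\frac{1}{2 \cdot \frac{7}{4}} - 42\right)^{2} = \left(\frac{1}{2} \cdot \frac{4}{7} - 42\right)^{2} = \left(\frac{2}{7} - 42\right)^{2} = \left(- \frac{292}{7}\right)^{2} = \frac{85264}{49}$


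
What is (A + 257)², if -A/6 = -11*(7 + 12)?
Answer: 2283121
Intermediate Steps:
A = 1254 (A = -(-66)*(7 + 12) = -(-66)*19 = -6*(-209) = 1254)
(A + 257)² = (1254 + 257)² = 1511² = 2283121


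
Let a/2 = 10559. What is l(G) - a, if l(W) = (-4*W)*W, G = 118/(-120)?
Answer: -19009681/900 ≈ -21122.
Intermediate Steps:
a = 21118 (a = 2*10559 = 21118)
G = -59/60 (G = 118*(-1/120) = -59/60 ≈ -0.98333)
l(W) = -4*W**2
l(G) - a = -4*(-59/60)**2 - 1*21118 = -4*3481/3600 - 21118 = -3481/900 - 21118 = -19009681/900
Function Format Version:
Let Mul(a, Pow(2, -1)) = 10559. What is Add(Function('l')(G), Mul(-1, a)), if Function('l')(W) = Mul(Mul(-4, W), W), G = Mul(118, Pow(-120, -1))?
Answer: Rational(-19009681, 900) ≈ -21122.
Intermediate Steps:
a = 21118 (a = Mul(2, 10559) = 21118)
G = Rational(-59, 60) (G = Mul(118, Rational(-1, 120)) = Rational(-59, 60) ≈ -0.98333)
Function('l')(W) = Mul(-4, Pow(W, 2))
Add(Function('l')(G), Mul(-1, a)) = Add(Mul(-4, Pow(Rational(-59, 60), 2)), Mul(-1, 21118)) = Add(Mul(-4, Rational(3481, 3600)), -21118) = Add(Rational(-3481, 900), -21118) = Rational(-19009681, 900)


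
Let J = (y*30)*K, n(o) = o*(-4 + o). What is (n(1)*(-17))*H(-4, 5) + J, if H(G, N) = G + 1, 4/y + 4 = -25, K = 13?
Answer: -5997/29 ≈ -206.79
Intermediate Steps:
y = -4/29 (y = 4/(-4 - 25) = 4/(-29) = 4*(-1/29) = -4/29 ≈ -0.13793)
H(G, N) = 1 + G
J = -1560/29 (J = -4/29*30*13 = -120/29*13 = -1560/29 ≈ -53.793)
(n(1)*(-17))*H(-4, 5) + J = ((1*(-4 + 1))*(-17))*(1 - 4) - 1560/29 = ((1*(-3))*(-17))*(-3) - 1560/29 = -3*(-17)*(-3) - 1560/29 = 51*(-3) - 1560/29 = -153 - 1560/29 = -5997/29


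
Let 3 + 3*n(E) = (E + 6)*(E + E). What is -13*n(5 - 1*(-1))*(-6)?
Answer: 3666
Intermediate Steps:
n(E) = -1 + 2*E*(6 + E)/3 (n(E) = -1 + ((E + 6)*(E + E))/3 = -1 + ((6 + E)*(2*E))/3 = -1 + (2*E*(6 + E))/3 = -1 + 2*E*(6 + E)/3)
-13*n(5 - 1*(-1))*(-6) = -13*(-1 + 4*(5 - 1*(-1)) + 2*(5 - 1*(-1))²/3)*(-6) = -13*(-1 + 4*(5 + 1) + 2*(5 + 1)²/3)*(-6) = -13*(-1 + 4*6 + (⅔)*6²)*(-6) = -13*(-1 + 24 + (⅔)*36)*(-6) = -13*(-1 + 24 + 24)*(-6) = -13*47*(-6) = -611*(-6) = 3666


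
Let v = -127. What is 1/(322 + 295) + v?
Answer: -78358/617 ≈ -127.00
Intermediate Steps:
1/(322 + 295) + v = 1/(322 + 295) - 127 = 1/617 - 127 = -78358/617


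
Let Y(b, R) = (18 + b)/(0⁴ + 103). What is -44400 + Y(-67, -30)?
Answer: -4573249/103 ≈ -44401.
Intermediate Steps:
Y(b, R) = 18/103 + b/103 (Y(b, R) = (18 + b)/(0 + 103) = (18 + b)/103 = (18 + b)*(1/103) = 18/103 + b/103)
-44400 + Y(-67, -30) = -44400 + (18/103 + (1/103)*(-67)) = -44400 + (18/103 - 67/103) = -44400 - 49/103 = -4573249/103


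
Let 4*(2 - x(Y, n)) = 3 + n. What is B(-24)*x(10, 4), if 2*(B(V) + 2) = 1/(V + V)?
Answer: -193/384 ≈ -0.50260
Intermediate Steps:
x(Y, n) = 5/4 - n/4 (x(Y, n) = 2 - (3 + n)/4 = 2 + (-¾ - n/4) = 5/4 - n/4)
B(V) = -2 + 1/(4*V) (B(V) = -2 + 1/(2*(V + V)) = -2 + 1/(2*((2*V))) = -2 + (1/(2*V))/2 = -2 + 1/(4*V))
B(-24)*x(10, 4) = (-2 + (¼)/(-24))*(5/4 - ¼*4) = (-2 + (¼)*(-1/24))*(5/4 - 1) = (-2 - 1/96)*(¼) = -193/96*¼ = -193/384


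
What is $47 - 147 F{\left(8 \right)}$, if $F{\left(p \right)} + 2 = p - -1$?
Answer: $-982$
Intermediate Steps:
$F{\left(p \right)} = -1 + p$ ($F{\left(p \right)} = -2 + \left(p - -1\right) = -2 + \left(p + 1\right) = -2 + \left(1 + p\right) = -1 + p$)
$47 - 147 F{\left(8 \right)} = 47 - 147 \left(-1 + 8\right) = 47 - 1029 = -982$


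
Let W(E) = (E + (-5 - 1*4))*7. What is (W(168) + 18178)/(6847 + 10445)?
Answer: 19291/17292 ≈ 1.1156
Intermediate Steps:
W(E) = -63 + 7*E (W(E) = (E + (-5 - 4))*7 = (E - 9)*7 = (-9 + E)*7 = -63 + 7*E)
(W(168) + 18178)/(6847 + 10445) = ((-63 + 7*168) + 18178)/(6847 + 10445) = ((-63 + 1176) + 18178)/17292 = (1113 + 18178)*(1/17292) = 19291*(1/17292) = 19291/17292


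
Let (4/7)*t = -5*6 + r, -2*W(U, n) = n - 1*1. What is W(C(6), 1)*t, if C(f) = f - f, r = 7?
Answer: 0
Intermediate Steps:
C(f) = 0
W(U, n) = ½ - n/2 (W(U, n) = -(n - 1*1)/2 = -(n - 1)/2 = -(-1 + n)/2 = ½ - n/2)
t = -161/4 (t = 7*(-5*6 + 7)/4 = 7*(-30 + 7)/4 = (7/4)*(-23) = -161/4 ≈ -40.250)
W(C(6), 1)*t = (½ - ½*1)*(-161/4) = (½ - ½)*(-161/4) = 0*(-161/4) = 0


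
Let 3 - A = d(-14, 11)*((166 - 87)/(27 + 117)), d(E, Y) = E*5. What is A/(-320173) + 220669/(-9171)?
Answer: -62802342615/2610050296 ≈ -24.062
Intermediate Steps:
d(E, Y) = 5*E
A = 2981/72 (A = 3 - 5*(-14)*(166 - 87)/(27 + 117) = 3 - (-70)*79/144 = 3 - 1*(-2765/72) = 3 + 2765/72 = 2981/72 ≈ 41.403)
A/(-320173) + 220669/(-9171) = (2981/72)/(-320173) + 220669/(-9171) = (2981/72)*(-1/320173) + 220669*(-1/9171) = -2981/23052456 - 220669/9171 = -62802342615/2610050296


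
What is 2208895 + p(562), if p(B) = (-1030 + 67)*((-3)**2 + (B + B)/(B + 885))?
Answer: 3182647504/1447 ≈ 2.1995e+6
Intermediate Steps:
p(B) = -8667 - 1926*B/(885 + B) (p(B) = -963*(9 + (2*B)/(885 + B)) = -963*(9 + 2*B/(885 + B)) = -8667 - 1926*B/(885 + B))
2208895 + p(562) = 2208895 + 963*(-7965 - 11*562)/(885 + 562) = 2208895 + 963*(-7965 - 6182)/1447 = 2208895 + 963*(1/1447)*(-14147) = 2208895 - 13623561/1447 = 3182647504/1447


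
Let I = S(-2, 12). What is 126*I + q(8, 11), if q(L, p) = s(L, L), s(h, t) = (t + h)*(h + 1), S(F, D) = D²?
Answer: 18288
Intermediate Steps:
s(h, t) = (1 + h)*(h + t) (s(h, t) = (h + t)*(1 + h) = (1 + h)*(h + t))
q(L, p) = 2*L + 2*L² (q(L, p) = L + L + L² + L*L = L + L + L² + L² = 2*L + 2*L²)
I = 144 (I = 12² = 144)
126*I + q(8, 11) = 126*144 + 2*8*(1 + 8) = 18144 + 2*8*9 = 18144 + 144 = 18288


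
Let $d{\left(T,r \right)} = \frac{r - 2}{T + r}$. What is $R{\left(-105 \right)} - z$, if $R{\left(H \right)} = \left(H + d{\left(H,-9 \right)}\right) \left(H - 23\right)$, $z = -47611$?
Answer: $\frac{3479203}{57} \approx 61039.0$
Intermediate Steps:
$d{\left(T,r \right)} = \frac{-2 + r}{T + r}$
$R{\left(H \right)} = \left(-23 + H\right) \left(H - \frac{11}{-9 + H}\right)$ ($R{\left(H \right)} = \left(H + \frac{-2 - 9}{H - 9}\right) \left(H - 23\right) = \left(H + \frac{1}{-9 + H} \left(-11\right)\right) \left(-23 + H\right) = \left(H - \frac{11}{-9 + H}\right) \left(-23 + H\right) = \left(-23 + H\right) \left(H - \frac{11}{-9 + H}\right)$)
$R{\left(-105 \right)} - z = \frac{253 - -1155 - 105 \left(-23 - 105\right) \left(-9 - 105\right)}{-9 - 105} - -47611 = \frac{253 + 1155 - \left(-13440\right) \left(-114\right)}{-114} + 47611 = - \frac{253 + 1155 - 1532160}{114} + 47611 = \left(- \frac{1}{114}\right) \left(-1530752\right) + 47611 = \frac{765376}{57} + 47611 = \frac{3479203}{57}$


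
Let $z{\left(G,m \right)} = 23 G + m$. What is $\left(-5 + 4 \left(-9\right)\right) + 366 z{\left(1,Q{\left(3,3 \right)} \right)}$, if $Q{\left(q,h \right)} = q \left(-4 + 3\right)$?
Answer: $7279$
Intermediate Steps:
$Q{\left(q,h \right)} = - q$ ($Q{\left(q,h \right)} = q \left(-1\right) = - q$)
$z{\left(G,m \right)} = m + 23 G$
$\left(-5 + 4 \left(-9\right)\right) + 366 z{\left(1,Q{\left(3,3 \right)} \right)} = \left(-5 + 4 \left(-9\right)\right) + 366 \left(\left(-1\right) 3 + 23 \cdot 1\right) = \left(-5 - 36\right) + 366 \left(-3 + 23\right) = -41 + 366 \cdot 20 = -41 + 7320 = 7279$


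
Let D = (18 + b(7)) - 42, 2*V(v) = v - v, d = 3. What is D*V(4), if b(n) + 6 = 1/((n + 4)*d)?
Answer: 0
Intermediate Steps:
b(n) = -6 + 1/(3*(4 + n)) (b(n) = -6 + 1/((n + 4)*3) = -6 + (1/3)/(4 + n) = -6 + 1/(3*(4 + n)))
V(v) = 0 (V(v) = (v - v)/2 = (1/2)*0 = 0)
D = -989/33 (D = (18 + (-71 - 18*7)/(3*(4 + 7))) - 42 = (18 + (1/3)*(-71 - 126)/11) - 42 = (18 + (1/3)*(1/11)*(-197)) - 42 = (18 - 197/33) - 42 = 397/33 - 42 = -989/33 ≈ -29.970)
D*V(4) = -989/33*0 = 0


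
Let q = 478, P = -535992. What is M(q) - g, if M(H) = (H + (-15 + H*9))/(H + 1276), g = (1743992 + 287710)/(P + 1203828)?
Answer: -15890282/48807681 ≈ -0.32557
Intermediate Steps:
g = 338617/111306 (g = (1743992 + 287710)/(-535992 + 1203828) = 2031702/667836 = 2031702*(1/667836) = 338617/111306 ≈ 3.0422)
M(H) = (-15 + 10*H)/(1276 + H) (M(H) = (H + (-15 + 9*H))/(1276 + H) = (-15 + 10*H)/(1276 + H))
M(q) - g = 5*(-3 + 2*478)/(1276 + 478) - 1*338617/111306 = 5*(-3 + 956)/1754 - 338617/111306 = 5*(1/1754)*953 - 338617/111306 = 4765/1754 - 338617/111306 = -15890282/48807681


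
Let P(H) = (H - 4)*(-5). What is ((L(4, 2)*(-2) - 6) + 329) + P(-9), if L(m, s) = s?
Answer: 384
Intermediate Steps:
P(H) = 20 - 5*H (P(H) = (-4 + H)*(-5) = 20 - 5*H)
((L(4, 2)*(-2) - 6) + 329) + P(-9) = ((2*(-2) - 6) + 329) + (20 - 5*(-9)) = ((-4 - 6) + 329) + (20 + 45) = (-10 + 329) + 65 = 319 + 65 = 384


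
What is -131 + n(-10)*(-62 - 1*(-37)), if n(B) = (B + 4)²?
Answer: -1031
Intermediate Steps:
n(B) = (4 + B)²
-131 + n(-10)*(-62 - 1*(-37)) = -131 + (4 - 10)²*(-62 - 1*(-37)) = -131 + (-6)²*(-62 + 37) = -131 + 36*(-25) = -131 - 900 = -1031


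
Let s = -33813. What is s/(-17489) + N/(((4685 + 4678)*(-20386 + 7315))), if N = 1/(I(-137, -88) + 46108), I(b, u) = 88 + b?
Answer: 190599627345107002/98583292894415823 ≈ 1.9334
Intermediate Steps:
N = 1/46059 (N = 1/((88 - 137) + 46108) = 1/(-49 + 46108) = 1/46059 ≈ 2.1711e-5)
s/(-17489) + N/(((4685 + 4678)*(-20386 + 7315))) = -33813/(-17489) + 1/(46059*(((4685 + 4678)*(-20386 + 7315)))) = -33813*(-1/17489) + 1/(46059*((9363*(-13071)))) = 33813/17489 + (1/46059)/(-122383773) = 33813/17489 + (1/46059)*(-1/122383773) = 33813/17489 - 1/5636874200607 = 190599627345107002/98583292894415823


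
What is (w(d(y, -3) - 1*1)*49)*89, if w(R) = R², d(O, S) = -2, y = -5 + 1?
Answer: 39249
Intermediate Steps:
y = -4
(w(d(y, -3) - 1*1)*49)*89 = ((-2 - 1*1)²*49)*89 = ((-2 - 1)²*49)*89 = ((-3)²*49)*89 = (9*49)*89 = 441*89 = 39249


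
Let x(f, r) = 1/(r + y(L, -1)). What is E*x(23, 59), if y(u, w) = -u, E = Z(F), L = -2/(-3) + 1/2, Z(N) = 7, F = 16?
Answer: 42/347 ≈ 0.12104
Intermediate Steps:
L = 7/6 (L = -2*(-1/3) + 1*(1/2) = 2/3 + 1/2 = 7/6 ≈ 1.1667)
E = 7
x(f, r) = 1/(-7/6 + r) (x(f, r) = 1/(r - 1*7/6) = 1/(r - 7/6) = 1/(-7/6 + r))
E*x(23, 59) = 7*(6/(-7 + 6*59)) = 7*(6/(-7 + 354)) = 7*(6/347) = 42/347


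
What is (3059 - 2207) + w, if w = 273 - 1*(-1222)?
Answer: 2347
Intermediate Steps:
w = 1495 (w = 273 + 1222 = 1495)
(3059 - 2207) + w = (3059 - 2207) + 1495 = 852 + 1495 = 2347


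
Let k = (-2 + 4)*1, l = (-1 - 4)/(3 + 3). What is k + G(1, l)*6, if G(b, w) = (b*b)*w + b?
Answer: 3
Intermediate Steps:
l = -5/6 ≈ -0.83333
G(b, w) = b + w*b**2 (G(b, w) = b**2*w + b = w*b**2 + b = b + w*b**2)
k = 2 (k = 2*1 = 2)
k + G(1, l)*6 = 2 + (1*(1 + 1*(-5/6)))*6 = 2 + (1*(1 - 5/6))*6 = 2 + (1*(1/6))*6 = 2 + (1/6)*6 = 2 + 1 = 3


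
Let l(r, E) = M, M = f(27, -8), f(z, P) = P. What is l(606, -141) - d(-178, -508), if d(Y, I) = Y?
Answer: 170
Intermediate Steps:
M = -8
l(r, E) = -8
l(606, -141) - d(-178, -508) = -8 - 1*(-178) = -8 + 178 = 170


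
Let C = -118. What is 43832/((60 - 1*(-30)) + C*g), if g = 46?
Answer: -21916/2669 ≈ -8.2113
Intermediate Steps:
43832/((60 - 1*(-30)) + C*g) = 43832/((60 - 1*(-30)) - 118*46) = 43832/((60 + 30) - 5428) = 43832/(90 - 5428) = 43832/(-5338) = 43832*(-1/5338) = -21916/2669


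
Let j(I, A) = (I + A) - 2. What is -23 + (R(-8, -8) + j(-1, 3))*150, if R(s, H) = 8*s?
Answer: -9623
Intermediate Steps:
j(I, A) = -2 + A + I (j(I, A) = (A + I) - 2 = -2 + A + I)
-23 + (R(-8, -8) + j(-1, 3))*150 = -23 + (8*(-8) + (-2 + 3 - 1))*150 = -23 + (-64 + 0)*150 = -23 - 64*150 = -23 - 9600 = -9623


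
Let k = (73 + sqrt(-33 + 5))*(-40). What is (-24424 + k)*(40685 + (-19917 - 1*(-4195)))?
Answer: -682588272 - 1997040*I*sqrt(7) ≈ -6.8259e+8 - 5.2837e+6*I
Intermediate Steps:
k = -2920 - 80*I*sqrt(7) (k = (73 + sqrt(-28))*(-40) = (73 + 2*I*sqrt(7))*(-40) = -2920 - 80*I*sqrt(7) ≈ -2920.0 - 211.66*I)
(-24424 + k)*(40685 + (-19917 - 1*(-4195))) = (-24424 + (-2920 - 80*I*sqrt(7)))*(40685 + (-19917 - 1*(-4195))) = (-27344 - 80*I*sqrt(7))*(40685 + (-19917 + 4195)) = (-27344 - 80*I*sqrt(7))*(40685 - 15722) = (-27344 - 80*I*sqrt(7))*24963 = -682588272 - 1997040*I*sqrt(7)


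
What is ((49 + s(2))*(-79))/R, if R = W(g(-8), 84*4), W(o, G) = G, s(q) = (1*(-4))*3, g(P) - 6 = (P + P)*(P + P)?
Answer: -2923/336 ≈ -8.6994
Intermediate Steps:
g(P) = 6 + 4*P² (g(P) = 6 + (P + P)*(P + P) = 6 + (2*P)*(2*P) = 6 + 4*P²)
s(q) = -12 (s(q) = -4*3 = -12)
R = 336 (R = 84*4 = 336)
((49 + s(2))*(-79))/R = ((49 - 12)*(-79))/336 = (37*(-79))*(1/336) = -2923*1/336 = -2923/336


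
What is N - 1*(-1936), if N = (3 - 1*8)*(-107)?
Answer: 2471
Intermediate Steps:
N = 535 (N = (3 - 8)*(-107) = -5*(-107) = 535)
N - 1*(-1936) = 535 - 1*(-1936) = 535 + 1936 = 2471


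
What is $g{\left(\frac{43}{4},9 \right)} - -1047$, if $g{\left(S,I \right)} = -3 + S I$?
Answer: $\frac{4563}{4} \approx 1140.8$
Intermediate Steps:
$g{\left(S,I \right)} = -3 + I S$
$g{\left(\frac{43}{4},9 \right)} - -1047 = \left(-3 + 9 \cdot \frac{43}{4}\right) - -1047 = \left(-3 + 9 \cdot 43 \cdot \frac{1}{4}\right) + 1047 = \left(-3 + 9 \cdot \frac{43}{4}\right) + 1047 = \left(-3 + \frac{387}{4}\right) + 1047 = \frac{375}{4} + 1047 = \frac{4563}{4}$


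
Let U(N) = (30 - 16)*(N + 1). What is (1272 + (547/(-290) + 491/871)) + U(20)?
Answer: 395221893/252590 ≈ 1564.7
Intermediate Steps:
U(N) = 14 + 14*N (U(N) = 14*(1 + N) = 14 + 14*N)
(1272 + (547/(-290) + 491/871)) + U(20) = (1272 + (547/(-290) + 491/871)) + (14 + 14*20) = (1272 + (547*(-1/290) + 491*(1/871))) + (14 + 280) = (1272 + (-547/290 + 491/871)) + 294 = (1272 - 334047/252590) + 294 = 320960433/252590 + 294 = 395221893/252590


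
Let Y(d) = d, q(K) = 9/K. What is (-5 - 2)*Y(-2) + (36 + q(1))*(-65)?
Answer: -2911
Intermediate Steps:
(-5 - 2)*Y(-2) + (36 + q(1))*(-65) = (-5 - 2)*(-2) + (36 + 9/1)*(-65) = -7*(-2) + (36 + 9*1)*(-65) = 14 + (36 + 9)*(-65) = 14 + 45*(-65) = 14 - 2925 = -2911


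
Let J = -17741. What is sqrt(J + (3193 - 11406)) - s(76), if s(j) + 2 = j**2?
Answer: -5774 + I*sqrt(25954) ≈ -5774.0 + 161.1*I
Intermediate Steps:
s(j) = -2 + j**2
sqrt(J + (3193 - 11406)) - s(76) = sqrt(-17741 + (3193 - 11406)) - (-2 + 76**2) = sqrt(-17741 - 8213) - (-2 + 5776) = sqrt(-25954) - 1*5774 = I*sqrt(25954) - 5774 = -5774 + I*sqrt(25954)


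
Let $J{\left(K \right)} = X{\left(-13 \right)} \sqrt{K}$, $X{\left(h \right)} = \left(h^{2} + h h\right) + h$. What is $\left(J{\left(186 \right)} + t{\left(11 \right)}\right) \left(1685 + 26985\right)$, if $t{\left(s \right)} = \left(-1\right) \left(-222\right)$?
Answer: $6364740 + 9317750 \sqrt{186} \approx 1.3344 \cdot 10^{8}$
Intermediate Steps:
$X{\left(h \right)} = h + 2 h^{2}$ ($X{\left(h \right)} = \left(h^{2} + h^{2}\right) + h = 2 h^{2} + h = h + 2 h^{2}$)
$J{\left(K \right)} = 325 \sqrt{K}$ ($J{\left(K \right)} = - 13 \left(1 + 2 \left(-13\right)\right) \sqrt{K} = - 13 \left(1 - 26\right) \sqrt{K} = \left(-13\right) \left(-25\right) \sqrt{K} = 325 \sqrt{K}$)
$t{\left(s \right)} = 222$
$\left(J{\left(186 \right)} + t{\left(11 \right)}\right) \left(1685 + 26985\right) = \left(325 \sqrt{186} + 222\right) \left(1685 + 26985\right) = \left(222 + 325 \sqrt{186}\right) 28670 = 6364740 + 9317750 \sqrt{186}$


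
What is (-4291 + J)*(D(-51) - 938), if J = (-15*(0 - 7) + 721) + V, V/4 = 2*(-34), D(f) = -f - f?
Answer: 3124132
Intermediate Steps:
D(f) = -2*f
V = -272 (V = 4*(2*(-34)) = 4*(-68) = -272)
J = 554 (J = (-15*(0 - 7) + 721) - 272 = (-15*(-7) + 721) - 272 = (105 + 721) - 272 = 826 - 272 = 554)
(-4291 + J)*(D(-51) - 938) = (-4291 + 554)*(-2*(-51) - 938) = -3737*(102 - 938) = -3737*(-836) = 3124132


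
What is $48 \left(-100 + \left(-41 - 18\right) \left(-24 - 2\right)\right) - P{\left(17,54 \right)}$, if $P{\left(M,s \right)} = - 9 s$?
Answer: $69318$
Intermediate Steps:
$48 \left(-100 + \left(-41 - 18\right) \left(-24 - 2\right)\right) - P{\left(17,54 \right)} = 48 \left(-100 + \left(-41 - 18\right) \left(-24 - 2\right)\right) - \left(-9\right) 54 = 48 \left(-100 - -1534\right) - -486 = 48 \left(-100 + 1534\right) + 486 = 48 \cdot 1434 + 486 = 68832 + 486 = 69318$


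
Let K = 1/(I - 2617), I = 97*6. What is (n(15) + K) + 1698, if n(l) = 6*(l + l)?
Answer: 3821729/2035 ≈ 1878.0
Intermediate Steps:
n(l) = 12*l (n(l) = 6*(2*l) = 12*l)
I = 582
K = -1/2035 (K = 1/(582 - 2617) = 1/(-2035) = -1/2035 ≈ -0.00049140)
(n(15) + K) + 1698 = (12*15 - 1/2035) + 1698 = (180 - 1/2035) + 1698 = 366299/2035 + 1698 = 3821729/2035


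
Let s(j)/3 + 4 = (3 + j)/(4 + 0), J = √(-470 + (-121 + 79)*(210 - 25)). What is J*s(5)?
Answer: -24*I*√515 ≈ -544.65*I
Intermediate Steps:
J = 4*I*√515 (J = √(-470 - 42*185) = √(-470 - 7770) = √(-8240) = 4*I*√515 ≈ 90.774*I)
s(j) = -39/4 + 3*j/4 (s(j) = -12 + 3*((3 + j)/(4 + 0)) = -12 + 3*((3 + j)/4) = -12 + 3*((3 + j)*(¼)) = -12 + 3*(¾ + j/4) = -12 + (9/4 + 3*j/4) = -39/4 + 3*j/4)
J*s(5) = (4*I*√515)*(-39/4 + (¾)*5) = (4*I*√515)*(-39/4 + 15/4) = (4*I*√515)*(-6) = -24*I*√515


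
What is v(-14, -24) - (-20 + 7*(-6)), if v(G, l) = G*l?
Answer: 398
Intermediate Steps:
v(-14, -24) - (-20 + 7*(-6)) = -14*(-24) - (-20 + 7*(-6)) = 336 - (-20 - 42) = 336 - 1*(-62) = 336 + 62 = 398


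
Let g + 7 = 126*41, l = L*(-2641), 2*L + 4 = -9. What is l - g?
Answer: 24015/2 ≈ 12008.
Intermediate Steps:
L = -13/2 (L = -2 + (1/2)*(-9) = -2 - 9/2 = -13/2 ≈ -6.5000)
l = 34333/2 (l = -13/2*(-2641) = 34333/2 ≈ 17167.)
g = 5159 (g = -7 + 126*41 = -7 + 5166 = 5159)
l - g = 34333/2 - 1*5159 = 34333/2 - 5159 = 24015/2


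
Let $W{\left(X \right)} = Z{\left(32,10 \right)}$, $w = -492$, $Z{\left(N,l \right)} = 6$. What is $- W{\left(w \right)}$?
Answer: $-6$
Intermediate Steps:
$W{\left(X \right)} = 6$
$- W{\left(w \right)} = \left(-1\right) 6 = -6$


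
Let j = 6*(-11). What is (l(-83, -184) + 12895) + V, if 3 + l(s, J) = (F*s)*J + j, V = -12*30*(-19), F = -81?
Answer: -1217366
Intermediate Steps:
j = -66
V = 6840 (V = -360*(-19) = 6840)
l(s, J) = -69 - 81*J*s (l(s, J) = -3 + ((-81*s)*J - 66) = -3 + (-81*J*s - 66) = -3 + (-66 - 81*J*s) = -69 - 81*J*s)
(l(-83, -184) + 12895) + V = ((-69 - 81*(-184)*(-83)) + 12895) + 6840 = ((-69 - 1237032) + 12895) + 6840 = (-1237101 + 12895) + 6840 = -1224206 + 6840 = -1217366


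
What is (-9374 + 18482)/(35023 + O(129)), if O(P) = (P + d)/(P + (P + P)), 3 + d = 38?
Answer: 3524796/13554065 ≈ 0.26005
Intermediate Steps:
d = 35 (d = -3 + 38 = 35)
O(P) = (35 + P)/(3*P) (O(P) = (P + 35)/(P + (P + P)) = (35 + P)/(P + 2*P) = (35 + P)/((3*P)) = (35 + P)*(1/(3*P)) = (35 + P)/(3*P))
(-9374 + 18482)/(35023 + O(129)) = (-9374 + 18482)/(35023 + (1/3)*(35 + 129)/129) = 9108/(35023 + (1/3)*(1/129)*164) = 9108/(35023 + 164/387) = 9108/(13554065/387) = 9108*(387/13554065) = 3524796/13554065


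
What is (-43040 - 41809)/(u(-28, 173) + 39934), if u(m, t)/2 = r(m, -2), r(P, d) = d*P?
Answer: -84849/40046 ≈ -2.1188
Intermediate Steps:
r(P, d) = P*d
u(m, t) = -4*m (u(m, t) = 2*(m*(-2)) = 2*(-2*m) = -4*m)
(-43040 - 41809)/(u(-28, 173) + 39934) = (-43040 - 41809)/(-4*(-28) + 39934) = -84849/(112 + 39934) = -84849/40046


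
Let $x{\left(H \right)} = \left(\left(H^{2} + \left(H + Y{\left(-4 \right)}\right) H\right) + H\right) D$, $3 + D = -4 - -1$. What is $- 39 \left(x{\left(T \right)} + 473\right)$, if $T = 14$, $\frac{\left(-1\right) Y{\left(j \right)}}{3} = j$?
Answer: $115869$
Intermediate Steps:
$Y{\left(j \right)} = - 3 j$
$D = -6$ ($D = -3 - 3 = -6$)
$x{\left(H \right)} = - 6 H - 6 H^{2} - 6 H \left(12 + H\right)$ ($x{\left(H \right)} = \left(\left(H^{2} + \left(H - -12\right) H\right) + H\right) \left(-6\right) = \left(\left(H^{2} + \left(H + 12\right) H\right) + H\right) \left(-6\right) = \left(\left(H^{2} + \left(12 + H\right) H\right) + H\right) \left(-6\right) = \left(\left(H^{2} + H \left(12 + H\right)\right) + H\right) \left(-6\right) = \left(H + H^{2} + H \left(12 + H\right)\right) \left(-6\right) = - 6 H - 6 H^{2} - 6 H \left(12 + H\right)$)
$- 39 \left(x{\left(T \right)} + 473\right) = - 39 \left(\left(-6\right) 14 \left(13 + 2 \cdot 14\right) + 473\right) = - 39 \left(\left(-6\right) 14 \left(13 + 28\right) + 473\right) = - 39 \left(\left(-6\right) 14 \cdot 41 + 473\right) = - 39 \left(-3444 + 473\right) = \left(-39\right) \left(-2971\right) = 115869$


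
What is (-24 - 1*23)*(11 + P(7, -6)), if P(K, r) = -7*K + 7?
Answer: 1457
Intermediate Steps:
P(K, r) = 7 - 7*K
(-24 - 1*23)*(11 + P(7, -6)) = (-24 - 1*23)*(11 + (7 - 7*7)) = (-24 - 23)*(11 + (7 - 49)) = -47*(11 - 42) = -47*(-31) = 1457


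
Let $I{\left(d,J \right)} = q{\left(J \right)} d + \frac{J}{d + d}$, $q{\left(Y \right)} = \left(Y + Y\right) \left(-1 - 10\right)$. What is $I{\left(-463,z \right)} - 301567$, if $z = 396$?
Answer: $\frac{1727957009}{463} \approx 3.7321 \cdot 10^{6}$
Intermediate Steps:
$q{\left(Y \right)} = - 22 Y$ ($q{\left(Y \right)} = 2 Y \left(-11\right) = - 22 Y$)
$I{\left(d,J \right)} = \frac{J}{2 d} - 22 J d$ ($I{\left(d,J \right)} = - 22 J d + \frac{J}{d + d} = - 22 J d + \frac{J}{2 d} = \frac{J}{2 d} - 22 J d$)
$I{\left(-463,z \right)} - 301567 = \left(\frac{1}{2} \cdot 396 \frac{1}{-463} - 8712 \left(-463\right)\right) - 301567 = \left(\frac{1}{2} \cdot 396 \left(- \frac{1}{463}\right) + 4033656\right) - 301567 = \left(- \frac{198}{463} + 4033656\right) - 301567 = \frac{1867582530}{463} - 301567 = \frac{1727957009}{463}$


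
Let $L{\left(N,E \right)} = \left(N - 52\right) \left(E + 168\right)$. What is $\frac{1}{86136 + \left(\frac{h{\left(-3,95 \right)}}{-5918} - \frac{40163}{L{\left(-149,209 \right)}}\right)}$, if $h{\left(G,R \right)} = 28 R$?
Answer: $\frac{224224143}{19313788840355} \approx 1.161 \cdot 10^{-5}$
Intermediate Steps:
$L{\left(N,E \right)} = \left(-52 + N\right) \left(168 + E\right)$
$\frac{1}{86136 + \left(\frac{h{\left(-3,95 \right)}}{-5918} - \frac{40163}{L{\left(-149,209 \right)}}\right)} = \frac{1}{86136 - \left(\frac{40163}{-8736 - 10868 + 168 \left(-149\right) + 209 \left(-149\right)} - \frac{28 \cdot 95}{-5918}\right)} = \frac{1}{86136 - \left(\frac{1330}{2959} + \frac{40163}{-8736 - 10868 - 25032 - 31141}\right)} = \frac{1}{86136 - \left(\frac{1330}{2959} + \frac{40163}{-75777}\right)} = \frac{1}{86136 - - \frac{18058907}{224224143}} = \frac{1}{86136 + \left(- \frac{1330}{2959} + \frac{40163}{75777}\right)} = \frac{1}{86136 + \frac{18058907}{224224143}} = \frac{1}{\frac{19313788840355}{224224143}} = \frac{224224143}{19313788840355}$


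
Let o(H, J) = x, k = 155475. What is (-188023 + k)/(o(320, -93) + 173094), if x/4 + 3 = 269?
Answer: -16274/87079 ≈ -0.18689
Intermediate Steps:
x = 1064 (x = -12 + 4*269 = -12 + 1076 = 1064)
o(H, J) = 1064
(-188023 + k)/(o(320, -93) + 173094) = (-188023 + 155475)/(1064 + 173094) = -32548/174158 = -32548*1/174158 = -16274/87079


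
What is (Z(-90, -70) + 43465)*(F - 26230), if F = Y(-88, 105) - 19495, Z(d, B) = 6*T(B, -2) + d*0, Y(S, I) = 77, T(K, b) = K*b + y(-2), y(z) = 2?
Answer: -2022982416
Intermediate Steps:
T(K, b) = 2 + K*b (T(K, b) = K*b + 2 = 2 + K*b)
Z(d, B) = 12 - 12*B (Z(d, B) = 6*(2 + B*(-2)) + d*0 = 6*(2 - 2*B) + 0 = (12 - 12*B) + 0 = 12 - 12*B)
F = -19418 (F = 77 - 19495 = -19418)
(Z(-90, -70) + 43465)*(F - 26230) = ((12 - 12*(-70)) + 43465)*(-19418 - 26230) = ((12 + 840) + 43465)*(-45648) = (852 + 43465)*(-45648) = 44317*(-45648) = -2022982416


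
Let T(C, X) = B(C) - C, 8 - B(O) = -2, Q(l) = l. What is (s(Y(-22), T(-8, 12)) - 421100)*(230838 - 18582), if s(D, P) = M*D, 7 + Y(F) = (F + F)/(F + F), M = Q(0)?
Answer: -89381001600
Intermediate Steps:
B(O) = 10 (B(O) = 8 - 1*(-2) = 8 + 2 = 10)
M = 0
T(C, X) = 10 - C
Y(F) = -6 (Y(F) = -7 + (F + F)/(F + F) = -7 + (2*F)/((2*F)) = -7 + (2*F)*(1/(2*F)) = -7 + 1 = -6)
s(D, P) = 0 (s(D, P) = 0*D = 0)
(s(Y(-22), T(-8, 12)) - 421100)*(230838 - 18582) = (0 - 421100)*(230838 - 18582) = -421100*212256 = -89381001600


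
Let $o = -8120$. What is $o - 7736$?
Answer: $-15856$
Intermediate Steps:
$o - 7736 = -8120 - 7736 = -15856$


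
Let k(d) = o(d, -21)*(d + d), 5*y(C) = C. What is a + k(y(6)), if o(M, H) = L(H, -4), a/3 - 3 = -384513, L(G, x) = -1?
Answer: -5767662/5 ≈ -1.1535e+6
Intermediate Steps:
a = -1153530 (a = 9 + 3*(-384513) = 9 - 1153539 = -1153530)
y(C) = C/5
o(M, H) = -1
k(d) = -2*d (k(d) = -(d + d) = -2*d)
a + k(y(6)) = -1153530 - 2*6/5 = -1153530 - 12/5 = -5767662/5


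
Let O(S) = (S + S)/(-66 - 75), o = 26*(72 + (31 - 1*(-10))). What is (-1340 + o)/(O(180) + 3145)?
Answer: 75106/147695 ≈ 0.50852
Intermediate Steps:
o = 2938 (o = 26*(72 + (31 + 10)) = 26*(72 + 41) = 26*113 = 2938)
O(S) = -2*S/141 (O(S) = (2*S)/(-141) = (2*S)*(-1/141) = -2*S/141)
(-1340 + o)/(O(180) + 3145) = (-1340 + 2938)/(-2/141*180 + 3145) = 1598/(-120/47 + 3145) = 1598/(147695/47) = 1598*(47/147695) = 75106/147695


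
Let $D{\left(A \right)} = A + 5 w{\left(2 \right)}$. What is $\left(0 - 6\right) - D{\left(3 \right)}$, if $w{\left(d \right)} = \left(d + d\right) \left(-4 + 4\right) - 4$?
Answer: $11$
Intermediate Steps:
$w{\left(d \right)} = -4$ ($w{\left(d \right)} = 2 d 0 - 4 = 0 - 4 = -4$)
$D{\left(A \right)} = -20 + A$ ($D{\left(A \right)} = A + 5 \left(-4\right) = A - 20 = -20 + A$)
$\left(0 - 6\right) - D{\left(3 \right)} = \left(0 - 6\right) - \left(-20 + 3\right) = \left(0 - 6\right) - -17 = -6 + 17 = 11$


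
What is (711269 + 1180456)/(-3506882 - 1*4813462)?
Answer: -630575/2773448 ≈ -0.22736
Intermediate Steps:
(711269 + 1180456)/(-3506882 - 1*4813462) = 1891725/(-3506882 - 4813462) = 1891725/(-8320344) = 1891725*(-1/8320344) = -630575/2773448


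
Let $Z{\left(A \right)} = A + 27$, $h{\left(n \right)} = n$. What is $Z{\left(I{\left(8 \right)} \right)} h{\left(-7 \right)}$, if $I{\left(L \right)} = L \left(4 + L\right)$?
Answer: $-861$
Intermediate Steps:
$Z{\left(A \right)} = 27 + A$
$Z{\left(I{\left(8 \right)} \right)} h{\left(-7 \right)} = \left(27 + 8 \left(4 + 8\right)\right) \left(-7\right) = \left(27 + 8 \cdot 12\right) \left(-7\right) = \left(27 + 96\right) \left(-7\right) = 123 \left(-7\right) = -861$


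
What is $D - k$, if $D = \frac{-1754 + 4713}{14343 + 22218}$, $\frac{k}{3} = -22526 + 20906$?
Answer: $\frac{177689419}{36561} \approx 4860.1$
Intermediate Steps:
$k = -4860$ ($k = 3 \left(-22526 + 20906\right) = 3 \left(-1620\right) = -4860$)
$D = \frac{2959}{36561} \approx 0.080933$
$D - k = \frac{2959}{36561} - -4860 = \frac{2959}{36561} + 4860 = \frac{177689419}{36561}$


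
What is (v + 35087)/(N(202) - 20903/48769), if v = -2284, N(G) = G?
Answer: 1599769507/9830435 ≈ 162.74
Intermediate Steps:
(v + 35087)/(N(202) - 20903/48769) = (-2284 + 35087)/(202 - 20903/48769) = 32803/(202 - 20903*1/48769) = 32803/(202 - 20903/48769) = 32803/(9830435/48769) = 32803*(48769/9830435) = 1599769507/9830435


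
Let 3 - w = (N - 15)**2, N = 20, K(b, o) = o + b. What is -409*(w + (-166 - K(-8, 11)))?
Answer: 78119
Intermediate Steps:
K(b, o) = b + o
w = -22 (w = 3 - (20 - 15)**2 = 3 - 1*5**2 = 3 - 1*25 = 3 - 25 = -22)
-409*(w + (-166 - K(-8, 11))) = -409*(-22 + (-166 - (-8 + 11))) = -409*(-22 + (-166 - 1*3)) = -409*(-22 + (-166 - 3)) = -409*(-22 - 169) = -409*(-191) = 78119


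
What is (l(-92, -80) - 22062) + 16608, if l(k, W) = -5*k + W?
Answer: -5074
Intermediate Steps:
l(k, W) = W - 5*k
(l(-92, -80) - 22062) + 16608 = ((-80 - 5*(-92)) - 22062) + 16608 = ((-80 + 460) - 22062) + 16608 = (380 - 22062) + 16608 = -21682 + 16608 = -5074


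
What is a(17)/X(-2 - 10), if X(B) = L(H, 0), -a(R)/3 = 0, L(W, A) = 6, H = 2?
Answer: 0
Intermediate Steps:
a(R) = 0 (a(R) = -3*0 = 0)
X(B) = 6
a(17)/X(-2 - 10) = 0/6 = 0*(⅙) = 0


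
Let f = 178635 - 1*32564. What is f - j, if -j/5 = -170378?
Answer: -705819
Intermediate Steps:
j = 851890 (j = -5*(-170378) = 851890)
f = 146071 (f = 178635 - 32564 = 146071)
f - j = 146071 - 1*851890 = 146071 - 851890 = -705819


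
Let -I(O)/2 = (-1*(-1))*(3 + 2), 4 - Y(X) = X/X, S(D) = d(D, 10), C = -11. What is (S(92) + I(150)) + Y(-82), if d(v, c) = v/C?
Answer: -169/11 ≈ -15.364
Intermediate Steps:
d(v, c) = -v/11 (d(v, c) = v/(-11) = v*(-1/11) = -v/11)
S(D) = -D/11
Y(X) = 3 (Y(X) = 4 - X/X = 4 - 1*1 = 4 - 1 = 3)
I(O) = -10 (I(O) = -2*(-1*(-1))*(3 + 2) = -2*5 = -10)
(S(92) + I(150)) + Y(-82) = (-1/11*92 - 10) + 3 = (-92/11 - 10) + 3 = -202/11 + 3 = -169/11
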